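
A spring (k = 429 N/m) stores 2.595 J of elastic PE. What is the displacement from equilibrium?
x = √(2·PE/k) = √(2·2.595/429) = 0.11 m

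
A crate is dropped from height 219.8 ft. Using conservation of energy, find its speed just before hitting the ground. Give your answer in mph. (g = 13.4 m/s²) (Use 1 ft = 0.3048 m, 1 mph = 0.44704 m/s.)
Convert to SI: h = 66.995 m
mgh = ½mv² ⇒ v = √(2gh) = √(2·13.4·66.995) = 42.373 m/s = 94.79 mph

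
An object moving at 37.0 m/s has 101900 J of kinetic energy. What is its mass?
m = 2·KE/v² = 2·101900/(37.0)² = 148.9 kg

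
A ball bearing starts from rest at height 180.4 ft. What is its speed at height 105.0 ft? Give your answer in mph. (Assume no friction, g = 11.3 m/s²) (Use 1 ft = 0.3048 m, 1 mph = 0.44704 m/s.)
Convert to SI: h₁−h₂ = 22.9819 m
mgh₁ = mgh₂ + ½mv² ⇒ v = √(2g(h₁−h₂)) = √(2·11.3·22.9819) = 22.7902 m/s = 50.98 mph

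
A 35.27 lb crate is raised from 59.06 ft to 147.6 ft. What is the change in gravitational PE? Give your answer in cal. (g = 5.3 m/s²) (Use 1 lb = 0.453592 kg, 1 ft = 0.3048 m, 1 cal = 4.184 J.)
Convert to SI: m = 15.9982 kg, Δh = 26.987 m
ΔPE = mgΔh = (15.9982)(5.3)(26.987) = 2288.24 J = 546.9 cal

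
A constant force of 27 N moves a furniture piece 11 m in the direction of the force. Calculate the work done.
W = F·d = (27)(11) = 297.0 J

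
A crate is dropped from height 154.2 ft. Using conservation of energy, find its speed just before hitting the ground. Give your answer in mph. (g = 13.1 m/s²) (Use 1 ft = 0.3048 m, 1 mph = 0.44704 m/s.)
Convert to SI: h = 47.0002 m
mgh = ½mv² ⇒ v = √(2gh) = √(2·13.1·47.0002) = 35.0914 m/s = 78.5 mph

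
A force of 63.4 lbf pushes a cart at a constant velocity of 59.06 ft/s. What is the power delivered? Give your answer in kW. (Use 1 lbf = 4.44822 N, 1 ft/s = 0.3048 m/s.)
Convert to SI: F = 282.017 N, v = 18.0015 m/s
P = Fv = (282.017)(18.0015) = 5076.73 W = 5.077 kW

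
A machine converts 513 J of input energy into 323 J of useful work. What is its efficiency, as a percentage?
η = W_out/W_in = 323/513 = 62.96%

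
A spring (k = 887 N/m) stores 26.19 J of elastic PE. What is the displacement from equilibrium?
x = √(2·PE/k) = √(2·26.19/887) = 0.243 m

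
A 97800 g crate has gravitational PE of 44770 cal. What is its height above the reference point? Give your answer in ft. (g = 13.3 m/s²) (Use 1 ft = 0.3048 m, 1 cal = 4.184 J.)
Convert to SI: m = 97.8 kg, PE = 187318 J
h = PE/(mg) = 187318/(97.8·13.3) = 144.009 m = 472.5 ft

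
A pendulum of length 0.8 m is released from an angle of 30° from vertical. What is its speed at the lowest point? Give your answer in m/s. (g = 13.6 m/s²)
h = L(1 − cosθ) = 0.8(1 − cos30°) = 0.10718 m
v = √(2gh) = √(2·13.6·0.10718) = 1.707 m/s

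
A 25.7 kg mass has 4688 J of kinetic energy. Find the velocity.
v = √(2·KE/m) = √(2·4688/25.7) = 19.1 m/s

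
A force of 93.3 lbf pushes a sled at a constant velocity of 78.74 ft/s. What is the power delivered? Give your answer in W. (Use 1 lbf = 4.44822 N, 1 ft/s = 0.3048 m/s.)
Convert to SI: F = 415.019 N, v = 24.0 m/s
P = Fv = (415.019)(24.0) = 9960 W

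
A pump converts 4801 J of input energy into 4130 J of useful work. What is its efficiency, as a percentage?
η = W_out/W_in = 4130/4801 = 86.02%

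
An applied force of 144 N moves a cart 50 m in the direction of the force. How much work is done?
W = F·d = (144)(50) = 7200 J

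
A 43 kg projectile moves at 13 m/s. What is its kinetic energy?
KE = ½mv² = ½(43)(13)² = 3633.5 J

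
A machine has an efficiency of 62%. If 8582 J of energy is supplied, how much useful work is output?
W_out = η·W_in = 0.62·8582 = 5320.84 J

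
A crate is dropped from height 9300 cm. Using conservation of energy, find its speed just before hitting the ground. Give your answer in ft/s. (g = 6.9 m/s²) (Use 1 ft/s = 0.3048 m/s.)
Convert to SI: h = 93.0 m
mgh = ½mv² ⇒ v = √(2gh) = √(2·6.9·93.0) = 35.8246 m/s = 117.5 ft/s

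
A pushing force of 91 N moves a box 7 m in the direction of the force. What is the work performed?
W = F·d = (91)(7) = 637.0 J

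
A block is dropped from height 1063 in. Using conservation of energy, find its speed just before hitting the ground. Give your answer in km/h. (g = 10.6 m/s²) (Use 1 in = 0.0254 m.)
Convert to SI: h = 27.0002 m
mgh = ½mv² ⇒ v = √(2gh) = √(2·10.6·27.0002) = 23.925 m/s = 86.13 km/h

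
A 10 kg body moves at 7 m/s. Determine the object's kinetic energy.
KE = ½mv² = ½(10)(7)² = 245.0 J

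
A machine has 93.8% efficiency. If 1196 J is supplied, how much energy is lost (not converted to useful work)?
W_lost = W_in(1 − η) = 1196·(1 − 0.938) = 74.15 J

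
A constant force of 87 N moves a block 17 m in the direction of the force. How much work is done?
W = F·d = (87)(17) = 1479 J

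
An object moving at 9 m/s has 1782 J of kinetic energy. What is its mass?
m = 2·KE/v² = 2·1782/(9)² = 44.0 kg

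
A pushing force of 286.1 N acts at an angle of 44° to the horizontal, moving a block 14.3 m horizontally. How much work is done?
W = F·d·cosθ = (286.1)(14.3)cos(44°) = 2943 J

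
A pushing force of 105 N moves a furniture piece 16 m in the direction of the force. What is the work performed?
W = F·d = (105)(16) = 1680 J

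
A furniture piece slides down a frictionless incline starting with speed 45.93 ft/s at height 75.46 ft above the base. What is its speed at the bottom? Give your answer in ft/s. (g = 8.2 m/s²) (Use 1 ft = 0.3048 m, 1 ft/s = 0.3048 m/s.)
Convert to SI: v₀ = 13.9995 m/s, h = 23.0002 m
½mv₀² + mgh = ½mv² ⇒ v = √(v₀² + 2gh) = √(13.9995² + 2·8.2·23.0002) = 23.9414 m/s = 78.55 ft/s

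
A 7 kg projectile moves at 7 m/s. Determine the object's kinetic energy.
KE = ½mv² = ½(7)(7)² = 171.5 J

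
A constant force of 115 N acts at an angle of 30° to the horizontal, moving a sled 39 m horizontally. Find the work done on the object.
W = F·d·cosθ = (115)(39)cos(30°) = 3884 J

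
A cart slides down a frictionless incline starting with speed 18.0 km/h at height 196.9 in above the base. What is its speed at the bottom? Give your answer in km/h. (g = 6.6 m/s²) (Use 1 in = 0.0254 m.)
Convert to SI: v₀ = 5.0 m/s, h = 5.00126 m
½mv₀² + mgh = ½mv² ⇒ v = √(v₀² + 2gh) = √(5.0² + 2·6.6·5.00126) = 9.54026 m/s = 34.34 km/h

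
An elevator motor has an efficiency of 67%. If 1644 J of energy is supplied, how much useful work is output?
W_out = η·W_in = 0.67·1644 = 1101.48 J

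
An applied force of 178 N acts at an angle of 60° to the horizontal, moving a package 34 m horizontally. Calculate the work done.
W = F·d·cosθ = (178)(34)cos(60°) = 3026 J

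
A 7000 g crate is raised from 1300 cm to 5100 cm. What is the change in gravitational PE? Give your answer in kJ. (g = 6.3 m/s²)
Convert to SI: m = 7.0 kg, Δh = 38.0 m
ΔPE = mgΔh = (7.0)(6.3)(38.0) = 1675.8 J = 1.676 kJ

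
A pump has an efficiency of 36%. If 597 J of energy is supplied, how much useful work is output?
W_out = η·W_in = 0.36·597 = 214.92 J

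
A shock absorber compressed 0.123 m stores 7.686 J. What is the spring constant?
k = 2·PE/x² = 2·7.686/(0.123)² = 1016 N/m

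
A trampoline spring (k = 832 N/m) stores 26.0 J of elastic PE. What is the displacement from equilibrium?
x = √(2·PE/k) = √(2·26.0/832) = 0.25 m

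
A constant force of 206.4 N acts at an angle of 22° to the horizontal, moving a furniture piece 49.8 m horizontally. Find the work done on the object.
W = F·d·cosθ = (206.4)(49.8)cos(22°) = 9530 J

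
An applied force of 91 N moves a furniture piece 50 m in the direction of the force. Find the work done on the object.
W = F·d = (91)(50) = 4550 J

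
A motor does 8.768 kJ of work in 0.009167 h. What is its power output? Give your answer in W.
Convert to SI: W = 8768.0 J, t = 33.0012 s
P = W/t = 8768.0/33.0012 = 265.7 W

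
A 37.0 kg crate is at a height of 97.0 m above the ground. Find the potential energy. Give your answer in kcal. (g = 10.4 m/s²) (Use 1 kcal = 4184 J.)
PE = mgh = (37.0)(10.4)(97.0) = 37325.6 J = 8.921 kcal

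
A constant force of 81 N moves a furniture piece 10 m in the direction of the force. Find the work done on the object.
W = F·d = (81)(10) = 810.0 J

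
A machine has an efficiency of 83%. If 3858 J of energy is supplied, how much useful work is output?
W_out = η·W_in = 0.83·3858 = 3202.14 J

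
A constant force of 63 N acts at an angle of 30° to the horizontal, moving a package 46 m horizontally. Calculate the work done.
W = F·d·cosθ = (63)(46)cos(30°) = 2510 J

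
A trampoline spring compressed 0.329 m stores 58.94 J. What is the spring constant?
k = 2·PE/x² = 2·58.94/(0.329)² = 1089 N/m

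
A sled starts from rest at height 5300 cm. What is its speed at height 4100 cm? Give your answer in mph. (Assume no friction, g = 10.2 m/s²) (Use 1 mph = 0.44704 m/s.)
Convert to SI: h₁−h₂ = 12.0 m
mgh₁ = mgh₂ + ½mv² ⇒ v = √(2g(h₁−h₂)) = √(2·10.2·12.0) = 15.6461 m/s = 35.0 mph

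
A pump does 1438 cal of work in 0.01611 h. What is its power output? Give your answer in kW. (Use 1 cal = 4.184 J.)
Convert to SI: W = 6016.59 J, t = 57.996 s
P = W/t = 6016.59/57.996 = 103.741 W = 0.1037 kW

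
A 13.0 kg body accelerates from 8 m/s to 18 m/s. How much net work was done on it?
W = ΔKE = ½m(v₂² − v₁²) = ½(13.0)(18² − 8²) = 1690.0 J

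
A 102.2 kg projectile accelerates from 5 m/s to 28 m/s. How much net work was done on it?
W = ΔKE = ½m(v₂² − v₁²) = ½(102.2)(28² − 5²) = 38784.9 J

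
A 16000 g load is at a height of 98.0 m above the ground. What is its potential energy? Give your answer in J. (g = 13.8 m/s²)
Convert to SI: m = 16.0 kg, h = 98.0 m
PE = mgh = (16.0)(13.8)(98.0) = 21640 J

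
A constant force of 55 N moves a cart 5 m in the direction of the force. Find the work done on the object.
W = F·d = (55)(5) = 275.0 J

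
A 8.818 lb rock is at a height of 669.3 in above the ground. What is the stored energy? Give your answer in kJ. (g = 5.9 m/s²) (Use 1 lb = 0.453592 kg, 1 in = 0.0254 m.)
Convert to SI: m = 3.99977 kg, h = 17.0002 m
PE = mgh = (3.99977)(5.9)(17.0002) = 401.183 J = 0.4012 kJ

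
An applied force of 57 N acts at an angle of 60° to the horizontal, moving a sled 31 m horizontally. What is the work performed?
W = F·d·cosθ = (57)(31)cos(60°) = 883.5 J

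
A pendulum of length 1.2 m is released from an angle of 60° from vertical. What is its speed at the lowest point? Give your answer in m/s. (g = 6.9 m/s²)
h = L(1 − cosθ) = 1.2(1 − cos60°) = 0.6 m
v = √(2gh) = √(2·6.9·0.6) = 2.877 m/s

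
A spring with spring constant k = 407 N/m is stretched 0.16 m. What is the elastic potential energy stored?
PE = ½kx² = ½(407)(0.16)² = 5.21 J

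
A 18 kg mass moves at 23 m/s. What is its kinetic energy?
KE = ½mv² = ½(18)(23)² = 4761.0 J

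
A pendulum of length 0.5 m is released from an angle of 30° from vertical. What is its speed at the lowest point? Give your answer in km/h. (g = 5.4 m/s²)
h = L(1 − cosθ) = 0.5(1 − cos30°) = 0.0669873 m
v = √(2gh) = √(2·5.4·0.0669873) = 0.850566 m/s = 3.062 km/h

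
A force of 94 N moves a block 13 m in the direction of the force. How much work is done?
W = F·d = (94)(13) = 1222 J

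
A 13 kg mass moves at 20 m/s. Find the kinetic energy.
KE = ½mv² = ½(13)(20)² = 2600.0 J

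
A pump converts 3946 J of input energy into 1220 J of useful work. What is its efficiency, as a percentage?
η = W_out/W_in = 1220/3946 = 30.92%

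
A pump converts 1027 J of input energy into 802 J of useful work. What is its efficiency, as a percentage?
η = W_out/W_in = 802/1027 = 78.09%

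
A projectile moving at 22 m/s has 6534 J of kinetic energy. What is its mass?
m = 2·KE/v² = 2·6534/(22)² = 27.0 kg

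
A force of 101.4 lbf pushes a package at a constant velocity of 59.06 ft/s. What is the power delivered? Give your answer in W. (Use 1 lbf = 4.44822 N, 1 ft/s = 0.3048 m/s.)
Convert to SI: F = 451.05 N, v = 18.0015 m/s
P = Fv = (451.05)(18.0015) = 8120 W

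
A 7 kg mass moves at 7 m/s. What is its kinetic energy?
KE = ½mv² = ½(7)(7)² = 171.5 J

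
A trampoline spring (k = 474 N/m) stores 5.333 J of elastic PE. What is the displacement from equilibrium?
x = √(2·PE/k) = √(2·5.333/474) = 0.15 m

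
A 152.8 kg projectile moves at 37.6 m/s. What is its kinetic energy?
KE = ½mv² = ½(152.8)(37.6)² = 108000 J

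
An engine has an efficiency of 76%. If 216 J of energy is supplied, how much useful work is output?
W_out = η·W_in = 0.76·216 = 164.16 J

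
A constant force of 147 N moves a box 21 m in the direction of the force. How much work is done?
W = F·d = (147)(21) = 3087 J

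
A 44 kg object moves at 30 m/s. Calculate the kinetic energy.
KE = ½mv² = ½(44)(30)² = 19800.0 J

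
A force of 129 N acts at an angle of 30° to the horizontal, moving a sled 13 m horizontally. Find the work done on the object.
W = F·d·cosθ = (129)(13)cos(30°) = 1452 J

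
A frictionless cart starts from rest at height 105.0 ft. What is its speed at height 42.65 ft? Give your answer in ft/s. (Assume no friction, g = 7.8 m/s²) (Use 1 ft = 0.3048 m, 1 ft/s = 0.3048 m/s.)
Convert to SI: h₁−h₂ = 19.0043 m
mgh₁ = mgh₂ + ½mv² ⇒ v = √(2g(h₁−h₂)) = √(2·7.8·19.0043) = 17.2182 m/s = 56.49 ft/s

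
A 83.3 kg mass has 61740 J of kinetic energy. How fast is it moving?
v = √(2·KE/m) = √(2·61740/83.3) = 38.5 m/s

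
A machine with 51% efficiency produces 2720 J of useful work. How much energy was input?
W_in = W_out/η = 2720/0.51 = 5333 J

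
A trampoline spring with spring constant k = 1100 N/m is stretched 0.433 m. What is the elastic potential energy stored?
PE = ½kx² = ½(1100)(0.433)² = 103.1 J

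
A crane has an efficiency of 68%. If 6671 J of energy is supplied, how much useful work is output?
W_out = η·W_in = 0.68·6671 = 4536.28 J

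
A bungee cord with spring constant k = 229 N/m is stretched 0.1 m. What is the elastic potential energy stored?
PE = ½kx² = ½(229)(0.1)² = 1.145 J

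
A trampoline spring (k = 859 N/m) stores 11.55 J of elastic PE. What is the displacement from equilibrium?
x = √(2·PE/k) = √(2·11.55/859) = 0.164 m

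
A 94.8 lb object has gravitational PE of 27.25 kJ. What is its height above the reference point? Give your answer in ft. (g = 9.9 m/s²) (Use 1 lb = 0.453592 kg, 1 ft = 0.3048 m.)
Convert to SI: m = 43.0005 kg, PE = 27250.0 J
h = PE/(mg) = 27250.0/(43.0005·9.9) = 64.0114 m = 210.0 ft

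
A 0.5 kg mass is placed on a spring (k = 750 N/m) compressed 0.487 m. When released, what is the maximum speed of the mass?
½kx² = ½mv² ⇒ v = x√(k/m) = (0.487)√(750/0.5) = 18.86 m/s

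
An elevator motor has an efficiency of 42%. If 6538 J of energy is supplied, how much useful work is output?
W_out = η·W_in = 0.42·6538 = 2745.96 J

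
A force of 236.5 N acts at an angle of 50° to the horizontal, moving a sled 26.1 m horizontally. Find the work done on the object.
W = F·d·cosθ = (236.5)(26.1)cos(50°) = 3968 J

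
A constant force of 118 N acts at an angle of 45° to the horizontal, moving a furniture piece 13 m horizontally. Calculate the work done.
W = F·d·cosθ = (118)(13)cos(45°) = 1085 J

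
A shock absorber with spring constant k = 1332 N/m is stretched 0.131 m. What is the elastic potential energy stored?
PE = ½kx² = ½(1332)(0.131)² = 11.43 J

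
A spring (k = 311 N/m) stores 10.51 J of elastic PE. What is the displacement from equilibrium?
x = √(2·PE/k) = √(2·10.51/311) = 0.26 m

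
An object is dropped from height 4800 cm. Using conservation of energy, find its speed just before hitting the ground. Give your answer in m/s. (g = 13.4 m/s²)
Convert to SI: h = 48.0 m
mgh = ½mv² ⇒ v = √(2gh) = √(2·13.4·48.0) = 35.87 m/s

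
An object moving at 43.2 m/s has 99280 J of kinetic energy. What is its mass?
m = 2·KE/v² = 2·99280/(43.2)² = 106.4 kg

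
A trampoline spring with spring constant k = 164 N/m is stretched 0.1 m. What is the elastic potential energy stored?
PE = ½kx² = ½(164)(0.1)² = 0.82 J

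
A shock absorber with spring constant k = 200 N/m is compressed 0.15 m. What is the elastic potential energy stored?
PE = ½kx² = ½(200)(0.15)² = 2.25 J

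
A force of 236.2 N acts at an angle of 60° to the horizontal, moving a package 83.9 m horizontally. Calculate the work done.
W = F·d·cosθ = (236.2)(83.9)cos(60°) = 9909 J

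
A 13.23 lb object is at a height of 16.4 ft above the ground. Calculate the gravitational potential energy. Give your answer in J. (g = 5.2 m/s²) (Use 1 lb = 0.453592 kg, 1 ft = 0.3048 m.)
Convert to SI: m = 6.00102 kg, h = 4.99872 m
PE = mgh = (6.00102)(5.2)(4.99872) = 156.0 J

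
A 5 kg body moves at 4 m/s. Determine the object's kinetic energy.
KE = ½mv² = ½(5)(4)² = 40.0 J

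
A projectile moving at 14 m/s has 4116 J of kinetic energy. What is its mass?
m = 2·KE/v² = 2·4116/(14)² = 42.0 kg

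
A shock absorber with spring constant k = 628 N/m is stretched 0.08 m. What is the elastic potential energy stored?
PE = ½kx² = ½(628)(0.08)² = 2.01 J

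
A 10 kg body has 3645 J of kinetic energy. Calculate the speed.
v = √(2·KE/m) = √(2·3645/10) = 27.0 m/s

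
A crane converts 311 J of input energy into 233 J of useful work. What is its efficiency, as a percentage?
η = W_out/W_in = 233/311 = 74.92%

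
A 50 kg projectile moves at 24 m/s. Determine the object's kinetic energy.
KE = ½mv² = ½(50)(24)² = 14400.0 J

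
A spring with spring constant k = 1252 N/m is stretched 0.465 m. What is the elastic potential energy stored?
PE = ½kx² = ½(1252)(0.465)² = 135.4 J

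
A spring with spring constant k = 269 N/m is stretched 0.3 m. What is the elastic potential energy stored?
PE = ½kx² = ½(269)(0.3)² = 12.11 J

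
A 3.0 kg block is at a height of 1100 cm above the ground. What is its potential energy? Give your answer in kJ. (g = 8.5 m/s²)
Convert to SI: m = 3.0 kg, h = 11.0 m
PE = mgh = (3.0)(8.5)(11.0) = 280.5 J = 0.2805 kJ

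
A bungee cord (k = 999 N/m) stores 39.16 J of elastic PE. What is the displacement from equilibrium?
x = √(2·PE/k) = √(2·39.16/999) = 0.28 m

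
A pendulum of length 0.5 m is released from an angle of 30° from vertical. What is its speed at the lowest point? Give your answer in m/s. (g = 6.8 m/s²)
h = L(1 − cosθ) = 0.5(1 − cos30°) = 0.0669873 m
v = √(2gh) = √(2·6.8·0.0669873) = 0.9545 m/s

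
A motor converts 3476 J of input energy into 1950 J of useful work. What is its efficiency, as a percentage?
η = W_out/W_in = 1950/3476 = 56.1%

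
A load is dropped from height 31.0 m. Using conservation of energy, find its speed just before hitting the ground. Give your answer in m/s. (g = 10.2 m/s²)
mgh = ½mv² ⇒ v = √(2gh) = √(2·10.2·31.0) = 25.15 m/s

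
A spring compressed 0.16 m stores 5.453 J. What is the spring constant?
k = 2·PE/x² = 2·5.453/(0.16)² = 426.0 N/m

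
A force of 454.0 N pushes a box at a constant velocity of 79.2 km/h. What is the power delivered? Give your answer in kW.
Convert to SI: F = 454.0 N, v = 22.0 m/s
P = Fv = (454.0)(22.0) = 9988.0 W = 9.988 kW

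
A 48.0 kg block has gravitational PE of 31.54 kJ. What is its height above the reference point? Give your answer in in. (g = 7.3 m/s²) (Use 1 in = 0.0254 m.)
Convert to SI: m = 48.0 kg, PE = 31540.0 J
h = PE/(mg) = 31540.0/(48.0·7.3) = 90.0114 m = 3544 in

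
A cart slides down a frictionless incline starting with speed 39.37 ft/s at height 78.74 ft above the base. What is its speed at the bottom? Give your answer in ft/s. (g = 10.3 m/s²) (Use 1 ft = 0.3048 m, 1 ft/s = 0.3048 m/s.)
Convert to SI: v₀ = 12.0 m/s, h = 24.0 m
½mv₀² + mgh = ½mv² ⇒ v = √(v₀² + 2gh) = √(12.0² + 2·10.3·24.0) = 25.2665 m/s = 82.9 ft/s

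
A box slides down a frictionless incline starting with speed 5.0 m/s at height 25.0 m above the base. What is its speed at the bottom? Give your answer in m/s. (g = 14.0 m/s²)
½mv₀² + mgh = ½mv² ⇒ v = √(v₀² + 2gh) = √(5.0² + 2·14.0·25.0) = 26.93 m/s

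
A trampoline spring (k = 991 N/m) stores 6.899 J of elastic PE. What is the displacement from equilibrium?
x = √(2·PE/k) = √(2·6.899/991) = 0.118 m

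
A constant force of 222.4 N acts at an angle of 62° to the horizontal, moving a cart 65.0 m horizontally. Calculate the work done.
W = F·d·cosθ = (222.4)(65.0)cos(62°) = 6787 J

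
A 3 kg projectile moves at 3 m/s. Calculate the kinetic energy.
KE = ½mv² = ½(3)(3)² = 13.5 J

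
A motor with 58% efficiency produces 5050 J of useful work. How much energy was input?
W_in = W_out/η = 5050/0.58 = 8707 J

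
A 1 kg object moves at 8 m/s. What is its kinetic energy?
KE = ½mv² = ½(1)(8)² = 32.0 J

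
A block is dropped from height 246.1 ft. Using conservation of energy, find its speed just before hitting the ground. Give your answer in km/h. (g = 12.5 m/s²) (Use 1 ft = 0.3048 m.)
Convert to SI: h = 75.0113 m
mgh = ½mv² ⇒ v = √(2gh) = √(2·12.5·75.0113) = 43.3045 m/s = 155.9 km/h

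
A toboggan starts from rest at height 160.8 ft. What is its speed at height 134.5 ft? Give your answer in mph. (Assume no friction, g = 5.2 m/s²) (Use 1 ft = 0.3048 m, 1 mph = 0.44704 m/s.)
Convert to SI: h₁−h₂ = 8.01624 m
mgh₁ = mgh₂ + ½mv² ⇒ v = √(2g(h₁−h₂)) = √(2·5.2·8.01624) = 9.13066 m/s = 20.42 mph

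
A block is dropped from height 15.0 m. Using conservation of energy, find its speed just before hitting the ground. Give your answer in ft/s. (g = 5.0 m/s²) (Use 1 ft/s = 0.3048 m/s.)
mgh = ½mv² ⇒ v = √(2gh) = √(2·5.0·15.0) = 12.2474 m/s = 40.18 ft/s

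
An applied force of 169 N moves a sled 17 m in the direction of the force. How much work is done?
W = F·d = (169)(17) = 2873 J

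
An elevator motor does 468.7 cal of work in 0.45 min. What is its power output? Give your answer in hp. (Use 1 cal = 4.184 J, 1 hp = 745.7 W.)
Convert to SI: W = 1961.04 J, t = 27.0 s
P = W/t = 1961.04/27.0 = 72.6311 W = 0.0974 hp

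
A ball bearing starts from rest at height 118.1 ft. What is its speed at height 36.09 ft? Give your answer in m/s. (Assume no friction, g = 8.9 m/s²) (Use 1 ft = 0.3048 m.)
Convert to SI: h₁−h₂ = 24.9966 m
mgh₁ = mgh₂ + ½mv² ⇒ v = √(2g(h₁−h₂)) = √(2·8.9·24.9966) = 21.09 m/s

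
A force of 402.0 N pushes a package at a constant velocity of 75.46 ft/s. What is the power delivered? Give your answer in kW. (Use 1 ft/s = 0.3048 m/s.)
Convert to SI: F = 402.0 N, v = 23.0002 m/s
P = Fv = (402.0)(23.0002) = 9246.08 W = 9.246 kW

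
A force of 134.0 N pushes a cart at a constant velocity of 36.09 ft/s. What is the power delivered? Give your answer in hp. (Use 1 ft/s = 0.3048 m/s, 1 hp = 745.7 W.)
Convert to SI: F = 134.0 N, v = 11.0002 m/s
P = Fv = (134.0)(11.0002) = 1474.03 W = 1.977 hp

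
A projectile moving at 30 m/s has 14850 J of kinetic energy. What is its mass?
m = 2·KE/v² = 2·14850/(30)² = 33.0 kg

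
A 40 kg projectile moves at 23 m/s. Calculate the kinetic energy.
KE = ½mv² = ½(40)(23)² = 10580.0 J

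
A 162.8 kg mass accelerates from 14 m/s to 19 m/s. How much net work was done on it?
W = ΔKE = ½m(v₂² − v₁²) = ½(162.8)(19² − 14²) = 13431.0 J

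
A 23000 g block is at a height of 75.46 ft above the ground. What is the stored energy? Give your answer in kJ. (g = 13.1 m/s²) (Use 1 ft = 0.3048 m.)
Convert to SI: m = 23.0 kg, h = 23.0002 m
PE = mgh = (23.0)(13.1)(23.0002) = 6929.96 J = 6.93 kJ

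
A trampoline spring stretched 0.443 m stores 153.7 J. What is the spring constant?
k = 2·PE/x² = 2·153.7/(0.443)² = 1566 N/m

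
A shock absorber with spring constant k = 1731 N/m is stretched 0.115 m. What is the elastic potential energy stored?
PE = ½kx² = ½(1731)(0.115)² = 11.45 J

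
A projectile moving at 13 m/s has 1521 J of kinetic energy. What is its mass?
m = 2·KE/v² = 2·1521/(13)² = 18.0 kg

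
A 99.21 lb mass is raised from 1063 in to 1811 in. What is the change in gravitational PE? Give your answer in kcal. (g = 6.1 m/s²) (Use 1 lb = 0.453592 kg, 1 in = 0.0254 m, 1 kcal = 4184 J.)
Convert to SI: m = 45.0009 kg, Δh = 18.9992 m
ΔPE = mgΔh = (45.0009)(6.1)(18.9992) = 5215.38 J = 1.247 kcal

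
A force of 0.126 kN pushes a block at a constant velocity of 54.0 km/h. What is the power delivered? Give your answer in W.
Convert to SI: F = 126.0 N, v = 15.0 m/s
P = Fv = (126.0)(15.0) = 1890 W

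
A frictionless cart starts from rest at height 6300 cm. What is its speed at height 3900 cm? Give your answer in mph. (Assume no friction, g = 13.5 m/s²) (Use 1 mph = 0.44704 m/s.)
Convert to SI: h₁−h₂ = 24.0 m
mgh₁ = mgh₂ + ½mv² ⇒ v = √(2g(h₁−h₂)) = √(2·13.5·24.0) = 25.4558 m/s = 56.94 mph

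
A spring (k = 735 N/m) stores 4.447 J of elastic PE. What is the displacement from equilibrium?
x = √(2·PE/k) = √(2·4.447/735) = 0.11 m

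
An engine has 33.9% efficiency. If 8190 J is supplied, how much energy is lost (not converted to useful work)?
W_lost = W_in(1 − η) = 8190·(1 − 0.339) = 5414 J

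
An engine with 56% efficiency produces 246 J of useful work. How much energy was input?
W_in = W_out/η = 246/0.56 = 439.3 J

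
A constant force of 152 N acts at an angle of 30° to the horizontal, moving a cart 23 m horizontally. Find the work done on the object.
W = F·d·cosθ = (152)(23)cos(30°) = 3028 J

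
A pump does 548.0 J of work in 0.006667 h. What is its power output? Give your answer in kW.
Convert to SI: W = 548.0 J, t = 24.0012 s
P = W/t = 548.0/24.0012 = 22.8322 W = 0.02283 kW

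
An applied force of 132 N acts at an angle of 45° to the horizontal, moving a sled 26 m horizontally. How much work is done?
W = F·d·cosθ = (132)(26)cos(45°) = 2427 J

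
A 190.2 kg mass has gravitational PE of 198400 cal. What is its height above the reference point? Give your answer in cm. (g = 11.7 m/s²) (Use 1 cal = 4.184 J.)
Convert to SI: m = 190.2 kg, PE = 830106 J
h = PE/(mg) = 830106/(190.2·11.7) = 373.024 m = 37300 cm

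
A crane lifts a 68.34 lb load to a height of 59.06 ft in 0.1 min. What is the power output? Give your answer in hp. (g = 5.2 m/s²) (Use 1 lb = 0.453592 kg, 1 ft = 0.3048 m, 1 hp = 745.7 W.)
Convert to SI: m = 30.9985 kg, h = 18.0015 m, t = 6.0 s
P = mgh/t = (30.9985)(5.2)(18.0015)/6.0 = 483.616 W = 0.6485 hp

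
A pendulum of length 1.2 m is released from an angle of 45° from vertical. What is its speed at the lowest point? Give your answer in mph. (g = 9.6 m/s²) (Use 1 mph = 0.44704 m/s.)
h = L(1 − cosθ) = 1.2(1 − cos45°) = 0.351472 m
v = √(2gh) = √(2·9.6·0.351472) = 2.59774 m/s = 5.811 mph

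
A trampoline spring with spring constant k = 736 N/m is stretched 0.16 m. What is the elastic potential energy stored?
PE = ½kx² = ½(736)(0.16)² = 9.421 J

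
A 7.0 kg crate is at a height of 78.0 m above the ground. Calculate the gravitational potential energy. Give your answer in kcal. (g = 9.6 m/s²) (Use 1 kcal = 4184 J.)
PE = mgh = (7.0)(9.6)(78.0) = 5241.6 J = 1.253 kcal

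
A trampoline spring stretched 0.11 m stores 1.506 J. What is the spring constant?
k = 2·PE/x² = 2·1.506/(0.11)² = 248.9 N/m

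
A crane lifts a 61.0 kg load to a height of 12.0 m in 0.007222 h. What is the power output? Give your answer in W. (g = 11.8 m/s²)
Convert to SI: m = 61.0 kg, h = 12.0 m, t = 25.9992 s
P = mgh/t = (61.0)(11.8)(12.0)/25.9992 = 332.2 W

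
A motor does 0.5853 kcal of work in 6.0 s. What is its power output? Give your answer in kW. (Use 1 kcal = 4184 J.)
Convert to SI: W = 2448.9 J, t = 6.0 s
P = W/t = 2448.9/6.0 = 408.149 W = 0.4081 kW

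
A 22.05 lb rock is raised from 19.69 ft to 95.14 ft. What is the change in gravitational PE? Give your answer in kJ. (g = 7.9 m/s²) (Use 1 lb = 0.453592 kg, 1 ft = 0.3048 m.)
Convert to SI: m = 10.0017 kg, Δh = 22.9972 m
ΔPE = mgΔh = (10.0017)(7.9)(22.9972) = 1817.09 J = 1.817 kJ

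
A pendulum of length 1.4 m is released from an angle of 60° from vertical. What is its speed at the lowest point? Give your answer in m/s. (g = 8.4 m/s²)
h = L(1 − cosθ) = 1.4(1 − cos60°) = 0.7 m
v = √(2gh) = √(2·8.4·0.7) = 3.429 m/s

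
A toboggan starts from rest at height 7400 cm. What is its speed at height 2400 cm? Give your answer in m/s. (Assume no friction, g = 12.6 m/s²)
Convert to SI: h₁−h₂ = 50.0 m
mgh₁ = mgh₂ + ½mv² ⇒ v = √(2g(h₁−h₂)) = √(2·12.6·50.0) = 35.5 m/s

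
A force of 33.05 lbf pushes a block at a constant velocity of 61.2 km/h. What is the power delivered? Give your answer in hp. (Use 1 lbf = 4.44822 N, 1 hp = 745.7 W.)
Convert to SI: F = 147.014 N, v = 17.0 m/s
P = Fv = (147.014)(17.0) = 2499.23 W = 3.352 hp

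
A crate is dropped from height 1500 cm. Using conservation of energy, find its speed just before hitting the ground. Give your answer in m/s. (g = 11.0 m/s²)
Convert to SI: h = 15.0 m
mgh = ½mv² ⇒ v = √(2gh) = √(2·11.0·15.0) = 18.17 m/s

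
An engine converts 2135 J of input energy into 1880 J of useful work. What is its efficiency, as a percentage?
η = W_out/W_in = 1880/2135 = 88.06%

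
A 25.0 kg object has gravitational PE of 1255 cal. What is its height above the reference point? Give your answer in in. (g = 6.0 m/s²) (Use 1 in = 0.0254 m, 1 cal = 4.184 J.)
Convert to SI: m = 25.0 kg, PE = 5250.92 J
h = PE/(mg) = 5250.92/(25.0·6.0) = 35.0061 m = 1378 in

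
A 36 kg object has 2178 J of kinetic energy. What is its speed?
v = √(2·KE/m) = √(2·2178/36) = 11.0 m/s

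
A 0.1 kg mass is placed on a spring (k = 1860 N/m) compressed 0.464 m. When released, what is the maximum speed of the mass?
½kx² = ½mv² ⇒ v = x√(k/m) = (0.464)√(1860/0.1) = 63.28 m/s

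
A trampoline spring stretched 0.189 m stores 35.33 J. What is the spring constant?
k = 2·PE/x² = 2·35.33/(0.189)² = 1978 N/m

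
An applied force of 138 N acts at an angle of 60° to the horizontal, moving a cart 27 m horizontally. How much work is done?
W = F·d·cosθ = (138)(27)cos(60°) = 1863 J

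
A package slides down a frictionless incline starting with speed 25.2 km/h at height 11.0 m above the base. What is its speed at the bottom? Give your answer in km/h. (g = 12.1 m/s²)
Convert to SI: v₀ = 7.0 m/s, h = 11.0 m
½mv₀² + mgh = ½mv² ⇒ v = √(v₀² + 2gh) = √(7.0² + 2·12.1·11.0) = 17.7539 m/s = 63.91 km/h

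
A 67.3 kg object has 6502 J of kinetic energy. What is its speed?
v = √(2·KE/m) = √(2·6502/67.3) = 13.9 m/s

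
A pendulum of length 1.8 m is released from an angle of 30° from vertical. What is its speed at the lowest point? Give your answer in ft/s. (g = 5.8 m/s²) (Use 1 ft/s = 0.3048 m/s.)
h = L(1 − cosθ) = 1.8(1 − cos30°) = 0.241154 m
v = √(2gh) = √(2·5.8·0.241154) = 1.67254 m/s = 5.487 ft/s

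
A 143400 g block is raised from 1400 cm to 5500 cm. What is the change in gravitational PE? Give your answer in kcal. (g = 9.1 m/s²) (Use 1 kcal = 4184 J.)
Convert to SI: m = 143.4 kg, Δh = 41.0 m
ΔPE = mgΔh = (143.4)(9.1)(41.0) = 53502.5 J = 12.79 kcal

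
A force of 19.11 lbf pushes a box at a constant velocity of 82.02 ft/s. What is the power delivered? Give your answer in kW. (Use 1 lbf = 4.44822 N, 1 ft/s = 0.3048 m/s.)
Convert to SI: F = 85.0055 N, v = 24.9997 m/s
P = Fv = (85.0055)(24.9997) = 2125.11 W = 2.125 kW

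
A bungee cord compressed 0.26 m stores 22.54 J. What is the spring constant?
k = 2·PE/x² = 2·22.54/(0.26)² = 666.9 N/m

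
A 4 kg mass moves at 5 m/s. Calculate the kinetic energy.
KE = ½mv² = ½(4)(5)² = 50.0 J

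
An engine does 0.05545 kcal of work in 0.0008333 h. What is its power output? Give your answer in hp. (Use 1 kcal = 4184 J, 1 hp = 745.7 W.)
Convert to SI: W = 232.003 J, t = 2.99988 s
P = W/t = 232.003/2.99988 = 77.3374 W = 0.1037 hp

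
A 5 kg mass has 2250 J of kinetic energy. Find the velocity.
v = √(2·KE/m) = √(2·2250/5) = 30.0 m/s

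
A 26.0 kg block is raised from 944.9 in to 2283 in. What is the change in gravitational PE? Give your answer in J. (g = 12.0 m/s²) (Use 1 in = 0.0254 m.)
Convert to SI: m = 26.0 kg, Δh = 33.9877 m
ΔPE = mgΔh = (26.0)(12.0)(33.9877) = 10600 J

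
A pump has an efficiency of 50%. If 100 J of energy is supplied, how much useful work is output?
W_out = η·W_in = 0.5·100 = 50.0 J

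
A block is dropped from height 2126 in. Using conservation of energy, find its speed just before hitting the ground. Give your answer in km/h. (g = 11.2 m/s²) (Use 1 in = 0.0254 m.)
Convert to SI: h = 54.0004 m
mgh = ½mv² ⇒ v = √(2gh) = √(2·11.2·54.0004) = 34.7794 m/s = 125.2 km/h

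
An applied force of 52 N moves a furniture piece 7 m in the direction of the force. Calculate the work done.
W = F·d = (52)(7) = 364.0 J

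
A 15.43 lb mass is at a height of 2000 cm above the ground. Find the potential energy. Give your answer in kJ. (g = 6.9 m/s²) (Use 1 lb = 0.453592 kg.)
Convert to SI: m = 6.99892 kg, h = 20.0 m
PE = mgh = (6.99892)(6.9)(20.0) = 965.852 J = 0.9659 kJ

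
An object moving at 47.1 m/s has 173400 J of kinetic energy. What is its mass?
m = 2·KE/v² = 2·173400/(47.1)² = 156.3 kg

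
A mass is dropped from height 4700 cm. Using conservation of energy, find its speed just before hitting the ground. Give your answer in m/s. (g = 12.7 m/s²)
Convert to SI: h = 47.0 m
mgh = ½mv² ⇒ v = √(2gh) = √(2·12.7·47.0) = 34.55 m/s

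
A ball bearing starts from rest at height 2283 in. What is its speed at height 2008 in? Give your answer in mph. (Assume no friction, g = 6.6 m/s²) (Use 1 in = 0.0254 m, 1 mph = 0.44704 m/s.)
Convert to SI: h₁−h₂ = 6.985 m
mgh₁ = mgh₂ + ½mv² ⇒ v = √(2g(h₁−h₂)) = √(2·6.6·6.985) = 9.60219 m/s = 21.48 mph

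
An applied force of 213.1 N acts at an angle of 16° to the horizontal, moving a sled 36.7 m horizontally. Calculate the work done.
W = F·d·cosθ = (213.1)(36.7)cos(16°) = 7518 J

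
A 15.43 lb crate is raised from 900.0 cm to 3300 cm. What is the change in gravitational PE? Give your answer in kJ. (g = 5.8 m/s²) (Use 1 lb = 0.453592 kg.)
Convert to SI: m = 6.99892 kg, Δh = 24.0 m
ΔPE = mgΔh = (6.99892)(5.8)(24.0) = 974.25 J = 0.9743 kJ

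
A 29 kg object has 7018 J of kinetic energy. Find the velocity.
v = √(2·KE/m) = √(2·7018/29) = 22.0 m/s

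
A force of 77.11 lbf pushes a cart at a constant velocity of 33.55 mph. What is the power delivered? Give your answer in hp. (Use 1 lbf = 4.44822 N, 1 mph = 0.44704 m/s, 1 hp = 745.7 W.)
Convert to SI: F = 343.002 N, v = 14.9982 m/s
P = Fv = (343.002)(14.9982) = 5144.41 W = 6.899 hp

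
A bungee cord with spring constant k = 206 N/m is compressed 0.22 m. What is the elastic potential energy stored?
PE = ½kx² = ½(206)(0.22)² = 4.985 J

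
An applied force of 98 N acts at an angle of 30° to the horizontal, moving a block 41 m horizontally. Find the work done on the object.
W = F·d·cosθ = (98)(41)cos(30°) = 3480 J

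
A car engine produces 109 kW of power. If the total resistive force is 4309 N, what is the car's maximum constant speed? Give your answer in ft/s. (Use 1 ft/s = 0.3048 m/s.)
P = Fv ⇒ v = P/F = 109000 W/4309.0 N = 25.2959 m/s = 82.99 ft/s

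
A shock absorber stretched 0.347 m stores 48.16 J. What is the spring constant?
k = 2·PE/x² = 2·48.16/(0.347)² = 799.9 N/m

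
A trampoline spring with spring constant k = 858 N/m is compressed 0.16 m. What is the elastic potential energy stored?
PE = ½kx² = ½(858)(0.16)² = 10.98 J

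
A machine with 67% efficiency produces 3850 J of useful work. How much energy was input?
W_in = W_out/η = 3850/0.67 = 5746 J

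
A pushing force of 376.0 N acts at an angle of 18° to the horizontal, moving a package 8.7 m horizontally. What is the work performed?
W = F·d·cosθ = (376.0)(8.7)cos(18°) = 3111 J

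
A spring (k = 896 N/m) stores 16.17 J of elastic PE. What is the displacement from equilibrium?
x = √(2·PE/k) = √(2·16.17/896) = 0.19 m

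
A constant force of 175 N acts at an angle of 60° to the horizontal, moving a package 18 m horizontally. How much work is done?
W = F·d·cosθ = (175)(18)cos(60°) = 1575 J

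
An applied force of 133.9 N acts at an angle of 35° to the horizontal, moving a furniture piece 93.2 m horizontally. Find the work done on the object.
W = F·d·cosθ = (133.9)(93.2)cos(35°) = 10220 J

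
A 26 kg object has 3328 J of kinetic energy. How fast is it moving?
v = √(2·KE/m) = √(2·3328/26) = 16.0 m/s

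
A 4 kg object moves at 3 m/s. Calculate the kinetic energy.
KE = ½mv² = ½(4)(3)² = 18.0 J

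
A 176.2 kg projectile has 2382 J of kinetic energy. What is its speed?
v = √(2·KE/m) = √(2·2382/176.2) = 5.2 m/s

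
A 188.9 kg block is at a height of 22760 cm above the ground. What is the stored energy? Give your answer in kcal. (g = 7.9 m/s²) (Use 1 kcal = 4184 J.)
Convert to SI: m = 188.9 kg, h = 227.6 m
PE = mgh = (188.9)(7.9)(227.6) = 339650 J = 81.18 kcal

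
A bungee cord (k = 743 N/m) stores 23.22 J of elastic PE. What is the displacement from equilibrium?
x = √(2·PE/k) = √(2·23.22/743) = 0.25 m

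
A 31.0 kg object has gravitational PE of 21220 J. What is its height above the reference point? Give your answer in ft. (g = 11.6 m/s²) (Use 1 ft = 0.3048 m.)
h = PE/(mg) = 21220.0/(31.0·11.6) = 59.01 m = 193.6 ft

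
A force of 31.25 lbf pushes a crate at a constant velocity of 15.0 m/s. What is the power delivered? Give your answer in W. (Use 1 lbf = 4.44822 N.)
Convert to SI: F = 139.007 N, v = 15.0 m/s
P = Fv = (139.007)(15.0) = 2085 W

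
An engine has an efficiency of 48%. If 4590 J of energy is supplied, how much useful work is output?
W_out = η·W_in = 0.48·4590 = 2203.2 J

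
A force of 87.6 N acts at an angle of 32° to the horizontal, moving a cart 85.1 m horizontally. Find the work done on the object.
W = F·d·cosθ = (87.6)(85.1)cos(32°) = 6322 J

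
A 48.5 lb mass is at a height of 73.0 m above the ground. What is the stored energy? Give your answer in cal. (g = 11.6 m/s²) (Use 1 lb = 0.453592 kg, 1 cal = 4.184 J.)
Convert to SI: m = 21.9992 kg, h = 73.0 m
PE = mgh = (21.9992)(11.6)(73.0) = 18628.9 J = 4452 cal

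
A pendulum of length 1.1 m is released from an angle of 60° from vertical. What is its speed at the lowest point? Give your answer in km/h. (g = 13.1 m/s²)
h = L(1 − cosθ) = 1.1(1 − cos60°) = 0.55 m
v = √(2gh) = √(2·13.1·0.55) = 3.79605 m/s = 13.67 km/h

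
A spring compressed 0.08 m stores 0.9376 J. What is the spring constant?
k = 2·PE/x² = 2·0.9376/(0.08)² = 293.0 N/m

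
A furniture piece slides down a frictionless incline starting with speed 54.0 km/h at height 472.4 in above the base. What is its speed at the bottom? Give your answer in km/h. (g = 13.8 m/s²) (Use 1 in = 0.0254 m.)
Convert to SI: v₀ = 15.0 m/s, h = 11.999 m
½mv₀² + mgh = ½mv² ⇒ v = √(v₀² + 2gh) = √(15.0² + 2·13.8·11.999) = 23.5833 m/s = 84.9 km/h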